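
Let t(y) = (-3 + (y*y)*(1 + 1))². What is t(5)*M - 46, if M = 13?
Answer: 28671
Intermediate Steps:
t(y) = (-3 + 2*y²)² (t(y) = (-3 + y²*2)² = (-3 + 2*y²)²)
t(5)*M - 46 = (-3 + 2*5²)²*13 - 46 = (-3 + 2*25)²*13 - 46 = (-3 + 50)²*13 - 46 = 47²*13 - 46 = 2209*13 - 46 = 28717 - 46 = 28671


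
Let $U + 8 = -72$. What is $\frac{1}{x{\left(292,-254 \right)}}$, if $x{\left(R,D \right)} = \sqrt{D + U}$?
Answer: $- \frac{i \sqrt{334}}{334} \approx - 0.054718 i$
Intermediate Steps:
$U = -80$ ($U = -8 - 72 = -80$)
$x{\left(R,D \right)} = \sqrt{-80 + D}$ ($x{\left(R,D \right)} = \sqrt{D - 80} = \sqrt{-80 + D}$)
$\frac{1}{x{\left(292,-254 \right)}} = \frac{1}{\sqrt{-80 - 254}} = \frac{1}{\sqrt{-334}} = \frac{1}{i \sqrt{334}} = - \frac{i \sqrt{334}}{334}$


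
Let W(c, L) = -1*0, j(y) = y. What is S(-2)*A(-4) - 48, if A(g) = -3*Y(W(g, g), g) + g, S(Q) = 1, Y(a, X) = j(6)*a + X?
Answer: -40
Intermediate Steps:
W(c, L) = 0
Y(a, X) = X + 6*a (Y(a, X) = 6*a + X = X + 6*a)
A(g) = -2*g (A(g) = -3*(g + 6*0) + g = -3*(g + 0) + g = -3*g + g = -2*g)
S(-2)*A(-4) - 48 = 1*(-2*(-4)) - 48 = 1*8 - 48 = 8 - 48 = -40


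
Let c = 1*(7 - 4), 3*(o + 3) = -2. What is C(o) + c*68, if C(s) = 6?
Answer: 210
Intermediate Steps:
o = -11/3 (o = -3 + (⅓)*(-2) = -3 - ⅔ = -11/3 ≈ -3.6667)
c = 3 (c = 1*3 = 3)
C(o) + c*68 = 6 + 3*68 = 6 + 204 = 210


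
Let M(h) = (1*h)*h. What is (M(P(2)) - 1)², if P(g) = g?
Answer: 9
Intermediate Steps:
M(h) = h² (M(h) = h*h = h²)
(M(P(2)) - 1)² = (2² - 1)² = (4 - 1)² = 3² = 9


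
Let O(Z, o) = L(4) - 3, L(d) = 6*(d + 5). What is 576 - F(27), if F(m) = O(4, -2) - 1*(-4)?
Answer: 521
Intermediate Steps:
L(d) = 30 + 6*d (L(d) = 6*(5 + d) = 30 + 6*d)
O(Z, o) = 51 (O(Z, o) = (30 + 6*4) - 3 = (30 + 24) - 3 = 54 - 3 = 51)
F(m) = 55 (F(m) = 51 - 1*(-4) = 51 + 4 = 55)
576 - F(27) = 576 - 1*55 = 576 - 55 = 521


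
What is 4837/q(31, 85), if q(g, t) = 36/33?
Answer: 53207/12 ≈ 4433.9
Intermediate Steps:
q(g, t) = 12/11 (q(g, t) = 36*(1/33) = 12/11)
4837/q(31, 85) = 4837/(12/11) = 4837*(11/12) = 53207/12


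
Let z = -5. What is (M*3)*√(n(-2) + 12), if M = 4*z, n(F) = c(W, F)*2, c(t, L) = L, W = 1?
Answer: -120*√2 ≈ -169.71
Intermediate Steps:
n(F) = 2*F (n(F) = F*2 = 2*F)
M = -20 (M = 4*(-5) = -20)
(M*3)*√(n(-2) + 12) = (-20*3)*√(2*(-2) + 12) = -60*√(-4 + 12) = -120*√2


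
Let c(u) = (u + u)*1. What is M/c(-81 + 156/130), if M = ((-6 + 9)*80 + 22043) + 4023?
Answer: -9395/57 ≈ -164.82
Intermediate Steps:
M = 26306 (M = (3*80 + 22043) + 4023 = (240 + 22043) + 4023 = 22283 + 4023 = 26306)
c(u) = 2*u (c(u) = (2*u)*1 = 2*u)
M/c(-81 + 156/130) = 26306/((2*(-81 + 156/130))) = 26306/((2*(-81 + 156*(1/130)))) = 26306/((2*(-81 + 6/5))) = 26306/((2*(-399/5))) = 26306/(-798/5) = 26306*(-5/798) = -9395/57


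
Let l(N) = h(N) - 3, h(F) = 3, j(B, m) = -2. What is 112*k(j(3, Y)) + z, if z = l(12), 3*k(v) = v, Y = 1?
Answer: -224/3 ≈ -74.667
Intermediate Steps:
k(v) = v/3
l(N) = 0 (l(N) = 3 - 3 = 0)
z = 0
112*k(j(3, Y)) + z = 112*((1/3)*(-2)) + 0 = 112*(-2/3) + 0 = -224/3 + 0 = -224/3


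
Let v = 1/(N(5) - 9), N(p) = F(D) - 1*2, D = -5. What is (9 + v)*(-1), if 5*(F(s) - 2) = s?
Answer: -89/10 ≈ -8.9000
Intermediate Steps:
F(s) = 2 + s/5
N(p) = -1 (N(p) = (2 + (⅕)*(-5)) - 1*2 = (2 - 1) - 2 = 1 - 2 = -1)
v = -⅒ (v = 1/(-1 - 9) = 1/(-10) = -⅒ ≈ -0.10000)
(9 + v)*(-1) = (9 - ⅒)*(-1) = (89/10)*(-1) = -89/10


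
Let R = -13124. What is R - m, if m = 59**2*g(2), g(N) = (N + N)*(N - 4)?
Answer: 14724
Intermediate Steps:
g(N) = 2*N*(-4 + N) (g(N) = (2*N)*(-4 + N) = 2*N*(-4 + N))
m = -27848 (m = 59**2*(2*2*(-4 + 2)) = 3481*(2*2*(-2)) = 3481*(-8) = -27848)
R - m = -13124 - 1*(-27848) = -13124 + 27848 = 14724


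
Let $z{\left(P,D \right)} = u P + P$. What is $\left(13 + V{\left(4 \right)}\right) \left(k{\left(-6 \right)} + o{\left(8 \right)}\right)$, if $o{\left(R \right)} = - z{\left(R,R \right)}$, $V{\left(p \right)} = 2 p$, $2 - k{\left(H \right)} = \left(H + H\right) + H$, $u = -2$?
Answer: $588$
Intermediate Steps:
$k{\left(H \right)} = 2 - 3 H$ ($k{\left(H \right)} = 2 - \left(\left(H + H\right) + H\right) = 2 - \left(2 H + H\right) = 2 - 3 H$)
$z{\left(P,D \right)} = - P$ ($z{\left(P,D \right)} = - 2 P + P = - P$)
$o{\left(R \right)} = R$ ($o{\left(R \right)} = - \left(-1\right) R = R$)
$\left(13 + V{\left(4 \right)}\right) \left(k{\left(-6 \right)} + o{\left(8 \right)}\right) = \left(13 + 2 \cdot 4\right) \left(\left(2 - -18\right) + 8\right) = \left(13 + 8\right) \left(\left(2 + 18\right) + 8\right) = 21 \left(20 + 8\right) = 21 \cdot 28 = 588$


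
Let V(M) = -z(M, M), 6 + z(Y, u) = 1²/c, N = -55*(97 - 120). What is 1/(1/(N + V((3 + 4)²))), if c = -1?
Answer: 1272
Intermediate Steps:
N = 1265 (N = -55*(-23) = 1265)
z(Y, u) = -7 (z(Y, u) = -6 + 1²/(-1) = -6 + 1*(-1) = -6 - 1 = -7)
V(M) = 7 (V(M) = -1*(-7) = 7)
1/(1/(N + V((3 + 4)²))) = 1/(1/(1265 + 7)) = 1/(1/1272) = 1272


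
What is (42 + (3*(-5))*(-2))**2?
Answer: 5184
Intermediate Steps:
(42 + (3*(-5))*(-2))**2 = (42 - 15*(-2))**2 = (42 + 30)**2 = 72**2 = 5184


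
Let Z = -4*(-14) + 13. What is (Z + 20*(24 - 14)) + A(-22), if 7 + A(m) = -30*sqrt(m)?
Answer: 262 - 30*I*sqrt(22) ≈ 262.0 - 140.71*I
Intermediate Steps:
Z = 69 (Z = 56 + 13 = 69)
A(m) = -7 - 30*sqrt(m)
(Z + 20*(24 - 14)) + A(-22) = (69 + 20*(24 - 14)) + (-7 - 30*I*sqrt(22)) = (69 + 20*10) + (-7 - 30*I*sqrt(22)) = (69 + 200) + (-7 - 30*I*sqrt(22)) = 269 + (-7 - 30*I*sqrt(22)) = 262 - 30*I*sqrt(22)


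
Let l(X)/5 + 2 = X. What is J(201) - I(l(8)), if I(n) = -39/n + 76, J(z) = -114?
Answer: -1887/10 ≈ -188.70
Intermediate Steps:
l(X) = -10 + 5*X
I(n) = 76 - 39/n
J(201) - I(l(8)) = -114 - (76 - 39/(-10 + 5*8)) = -114 - (76 - 39/(-10 + 40)) = -114 - (76 - 39/30) = -114 - (76 - 39*1/30) = -114 - (76 - 13/10) = -114 - 1*747/10 = -114 - 747/10 = -1887/10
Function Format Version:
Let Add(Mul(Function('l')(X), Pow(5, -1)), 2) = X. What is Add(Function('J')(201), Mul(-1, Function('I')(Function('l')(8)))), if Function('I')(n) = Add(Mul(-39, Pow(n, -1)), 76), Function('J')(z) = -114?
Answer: Rational(-1887, 10) ≈ -188.70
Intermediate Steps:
Function('l')(X) = Add(-10, Mul(5, X))
Function('I')(n) = Add(76, Mul(-39, Pow(n, -1)))
Add(Function('J')(201), Mul(-1, Function('I')(Function('l')(8)))) = Add(-114, Mul(-1, Add(76, Mul(-39, Pow(Add(-10, Mul(5, 8)), -1))))) = Add(-114, Mul(-1, Add(76, Mul(-39, Pow(Add(-10, 40), -1))))) = Add(-114, Mul(-1, Add(76, Mul(-39, Pow(30, -1))))) = Add(-114, Mul(-1, Add(76, Mul(-39, Rational(1, 30))))) = Add(-114, Mul(-1, Add(76, Rational(-13, 10)))) = Add(-114, Mul(-1, Rational(747, 10))) = Add(-114, Rational(-747, 10)) = Rational(-1887, 10)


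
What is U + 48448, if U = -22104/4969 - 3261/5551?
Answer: 1336198356499/27582919 ≈ 48443.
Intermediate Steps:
U = -138903213/27582919 (U = -22104*1/4969 - 3261*1/5551 = -22104/4969 - 3261/5551 = -138903213/27582919 ≈ -5.0358)
U + 48448 = -138903213/27582919 + 48448 = 1336198356499/27582919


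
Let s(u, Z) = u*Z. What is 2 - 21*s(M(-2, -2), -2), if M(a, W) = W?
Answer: -82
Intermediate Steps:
s(u, Z) = Z*u
2 - 21*s(M(-2, -2), -2) = 2 - (-42)*(-2) = 2 - 21*4 = 2 - 84 = -82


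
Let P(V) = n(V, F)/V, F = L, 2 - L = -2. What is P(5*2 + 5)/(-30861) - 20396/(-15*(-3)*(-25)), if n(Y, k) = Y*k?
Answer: 69937384/3857625 ≈ 18.130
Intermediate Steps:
L = 4 (L = 2 - 1*(-2) = 2 + 2 = 4)
F = 4
P(V) = 4 (P(V) = (V*4)/V = (4*V)/V = 4)
P(5*2 + 5)/(-30861) - 20396/(-15*(-3)*(-25)) = 4/(-30861) - 20396/(-15*(-3)*(-25)) = 4*(-1/30861) - 20396/(45*(-25)) = -4/30861 - 20396/(-1125) = -4/30861 - 20396*(-1/1125) = -4/30861 + 20396/1125 = 69937384/3857625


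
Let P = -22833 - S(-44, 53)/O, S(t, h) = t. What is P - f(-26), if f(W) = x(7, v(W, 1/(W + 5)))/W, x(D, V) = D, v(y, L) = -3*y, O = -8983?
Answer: -410212929/17966 ≈ -22833.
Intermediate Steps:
f(W) = 7/W
P = -205108883/8983 (P = -22833 - (-44)/(-8983) = -22833 - (-44)*(-1)/8983 = -22833 - 1*44/8983 = -22833 - 44/8983 = -205108883/8983 ≈ -22833.)
P - f(-26) = -205108883/8983 - 7/(-26) = -205108883/8983 - 7*(-1)/26 = -205108883/8983 - 1*(-7/26) = -205108883/8983 + 7/26 = -410212929/17966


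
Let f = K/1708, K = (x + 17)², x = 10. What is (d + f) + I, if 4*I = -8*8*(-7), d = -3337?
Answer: -5507571/1708 ≈ -3224.6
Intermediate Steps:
I = 112 (I = (-8*8*(-7))/4 = (-64*(-7))/4 = (¼)*448 = 112)
K = 729 (K = (10 + 17)² = 27² = 729)
f = 729/1708 ≈ 0.42682
(d + f) + I = (-3337 + 729/1708) + 112 = -5698867/1708 + 112 = -5507571/1708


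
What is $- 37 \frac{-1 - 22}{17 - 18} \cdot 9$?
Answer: $-7659$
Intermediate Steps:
$- 37 \frac{-1 - 22}{17 - 18} \cdot 9 = - 37 \left(- \frac{23}{-1}\right) 9 = - 37 \left(\left(-23\right) \left(-1\right)\right) 9 = \left(-37\right) 23 \cdot 9 = \left(-851\right) 9 = -7659$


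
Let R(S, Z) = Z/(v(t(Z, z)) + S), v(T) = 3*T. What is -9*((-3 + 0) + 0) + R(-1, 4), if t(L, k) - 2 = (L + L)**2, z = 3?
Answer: 5323/197 ≈ 27.020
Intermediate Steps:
t(L, k) = 2 + 4*L**2 (t(L, k) = 2 + (L + L)**2 = 2 + (2*L)**2 = 2 + 4*L**2)
R(S, Z) = Z/(6 + S + 12*Z**2) (R(S, Z) = Z/(3*(2 + 4*Z**2) + S) = Z/((6 + 12*Z**2) + S) = Z/(6 + S + 12*Z**2))
-9*((-3 + 0) + 0) + R(-1, 4) = -9*((-3 + 0) + 0) + 4/(6 - 1 + 12*4**2) = -9*(-3 + 0) + 4/(6 - 1 + 12*16) = -9*(-3) + 4/(6 - 1 + 192) = 27 + 4/197 = 5323/197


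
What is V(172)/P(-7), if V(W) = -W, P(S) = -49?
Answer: 172/49 ≈ 3.5102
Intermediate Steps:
V(172)/P(-7) = -1*172/(-49) = -172*(-1/49) = 172/49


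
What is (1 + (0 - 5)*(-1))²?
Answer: 36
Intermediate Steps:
(1 + (0 - 5)*(-1))² = (1 - 5*(-1))² = (1 + 5)² = 6² = 36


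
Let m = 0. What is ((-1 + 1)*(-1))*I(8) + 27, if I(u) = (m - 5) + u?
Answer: 27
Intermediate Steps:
I(u) = -5 + u (I(u) = (0 - 5) + u = -5 + u)
((-1 + 1)*(-1))*I(8) + 27 = ((-1 + 1)*(-1))*(-5 + 8) + 27 = (0*(-1))*3 + 27 = 0*3 + 27 = 0 + 27 = 27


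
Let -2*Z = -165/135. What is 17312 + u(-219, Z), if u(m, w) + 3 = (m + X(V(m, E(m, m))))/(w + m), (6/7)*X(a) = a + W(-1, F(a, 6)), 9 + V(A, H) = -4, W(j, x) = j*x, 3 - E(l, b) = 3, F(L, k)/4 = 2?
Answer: 68046062/3931 ≈ 17310.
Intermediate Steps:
F(L, k) = 8 (F(L, k) = 4*2 = 8)
E(l, b) = 0 (E(l, b) = 3 - 1*3 = 3 - 3 = 0)
V(A, H) = -13 (V(A, H) = -9 - 4 = -13)
Z = 11/18 (Z = -(-165)/(2*135) = -½*(-11/9) = 11/18 ≈ 0.61111)
X(a) = -28/3 + 7*a/6 (X(a) = 7*(a - 1*8)/6 = 7*(a - 8)/6 = 7*(-8 + a)/6 = -28/3 + 7*a/6)
u(m, w) = -3 + (-49/2 + m)/(m + w) (u(m, w) = -3 + (m + (-28/3 + (7/6)*(-13)))/(w + m) = -3 + (m + (-28/3 - 91/6))/(m + w) = -3 + (m - 49/2)/(m + w) = -3 + (-49/2 + m)/(m + w))
17312 + u(-219, Z) = 17312 + (-49/2 - 3*11/18 - 2*(-219))/(-219 + 11/18) = 17312 + (-49/2 - 11/6 + 438)/(-3931/18) = 17312 - 18/3931*1235/3 = 17312 - 7410/3931 = 68046062/3931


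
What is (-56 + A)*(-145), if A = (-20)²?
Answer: -49880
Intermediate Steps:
A = 400
(-56 + A)*(-145) = (-56 + 400)*(-145) = 344*(-145) = -49880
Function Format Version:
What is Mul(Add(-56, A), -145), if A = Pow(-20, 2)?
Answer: -49880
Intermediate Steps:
A = 400
Mul(Add(-56, A), -145) = Mul(Add(-56, 400), -145) = Mul(344, -145) = -49880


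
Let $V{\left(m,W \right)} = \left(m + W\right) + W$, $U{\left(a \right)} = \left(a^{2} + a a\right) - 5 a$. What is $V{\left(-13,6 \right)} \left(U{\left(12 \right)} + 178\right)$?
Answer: $-406$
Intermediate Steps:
$U{\left(a \right)} = - 5 a + 2 a^{2}$ ($U{\left(a \right)} = \left(a^{2} + a^{2}\right) - 5 a = 2 a^{2} - 5 a = - 5 a + 2 a^{2}$)
$V{\left(m,W \right)} = m + 2 W$ ($V{\left(m,W \right)} = \left(W + m\right) + W = m + 2 W$)
$V{\left(-13,6 \right)} \left(U{\left(12 \right)} + 178\right) = \left(-13 + 2 \cdot 6\right) \left(12 \left(-5 + 2 \cdot 12\right) + 178\right) = \left(-13 + 12\right) \left(12 \left(-5 + 24\right) + 178\right) = - (12 \cdot 19 + 178) = - (228 + 178) = \left(-1\right) 406 = -406$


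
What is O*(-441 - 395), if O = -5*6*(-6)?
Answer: -150480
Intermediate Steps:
O = 180 (O = -30*(-6) = 180)
O*(-441 - 395) = 180*(-441 - 395) = 180*(-836) = -150480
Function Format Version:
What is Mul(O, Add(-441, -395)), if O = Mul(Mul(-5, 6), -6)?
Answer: -150480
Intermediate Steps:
O = 180 (O = Mul(-30, -6) = 180)
Mul(O, Add(-441, -395)) = Mul(180, Add(-441, -395)) = Mul(180, -836) = -150480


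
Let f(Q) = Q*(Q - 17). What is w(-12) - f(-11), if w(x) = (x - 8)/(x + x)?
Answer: -1843/6 ≈ -307.17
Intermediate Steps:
w(x) = (-8 + x)/(2*x) (w(x) = (-8 + x)/((2*x)) = (-8 + x)*(1/(2*x)) = (-8 + x)/(2*x))
f(Q) = Q*(-17 + Q)
w(-12) - f(-11) = (½)*(-8 - 12)/(-12) - (-11)*(-17 - 11) = (½)*(-1/12)*(-20) - (-11)*(-28) = ⅚ - 1*308 = ⅚ - 308 = -1843/6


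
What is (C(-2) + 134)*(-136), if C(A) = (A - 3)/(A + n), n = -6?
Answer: -18309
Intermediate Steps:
C(A) = (-3 + A)/(-6 + A) (C(A) = (A - 3)/(A - 6) = (-3 + A)/(-6 + A))
(C(-2) + 134)*(-136) = ((-3 - 2)/(-6 - 2) + 134)*(-136) = (-5/(-8) + 134)*(-136) = (-⅛*(-5) + 134)*(-136) = (5/8 + 134)*(-136) = (1077/8)*(-136) = -18309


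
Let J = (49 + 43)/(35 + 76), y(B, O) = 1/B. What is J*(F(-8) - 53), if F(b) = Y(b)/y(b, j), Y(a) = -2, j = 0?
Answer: -92/3 ≈ -30.667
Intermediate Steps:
J = 92/111 ≈ 0.82883
F(b) = -2*b
J*(F(-8) - 53) = 92*(-2*(-8) - 53)/111 = 92*(16 - 53)/111 = (92/111)*(-37) = -92/3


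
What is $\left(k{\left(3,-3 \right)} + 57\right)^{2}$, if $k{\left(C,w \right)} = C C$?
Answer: $4356$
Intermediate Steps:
$k{\left(C,w \right)} = C^{2}$
$\left(k{\left(3,-3 \right)} + 57\right)^{2} = \left(3^{2} + 57\right)^{2} = \left(9 + 57\right)^{2} = 66^{2} = 4356$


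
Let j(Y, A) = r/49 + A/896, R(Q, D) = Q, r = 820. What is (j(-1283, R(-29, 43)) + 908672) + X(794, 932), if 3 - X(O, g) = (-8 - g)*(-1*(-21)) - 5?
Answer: 5823154997/6272 ≈ 9.2844e+5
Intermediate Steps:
j(Y, A) = 820/49 + A/896
X(O, g) = 176 + 21*g (X(O, g) = 3 - ((-8 - g)*(-1*(-21)) - 5) = 3 - ((-8 - g)*21 - 5) = 3 - ((-168 - 21*g) - 5) = 3 - (-173 - 21*g) = 3 + (173 + 21*g) = 176 + 21*g)
(j(-1283, R(-29, 43)) + 908672) + X(794, 932) = ((820/49 + (1/896)*(-29)) + 908672) + (176 + 21*932) = ((820/49 - 29/896) + 908672) + (176 + 19572) = (104757/6272 + 908672) + 19748 = 5699295541/6272 + 19748 = 5823154997/6272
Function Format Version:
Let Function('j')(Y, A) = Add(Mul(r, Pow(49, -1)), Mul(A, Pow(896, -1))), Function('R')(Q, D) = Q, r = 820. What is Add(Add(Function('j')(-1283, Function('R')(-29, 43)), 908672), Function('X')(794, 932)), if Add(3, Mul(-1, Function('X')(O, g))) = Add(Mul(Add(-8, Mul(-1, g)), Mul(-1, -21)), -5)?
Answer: Rational(5823154997, 6272) ≈ 9.2844e+5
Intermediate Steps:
Function('j')(Y, A) = Add(Rational(820, 49), Mul(Rational(1, 896), A)) (Function('j')(Y, A) = Add(Mul(820, Pow(49, -1)), Mul(A, Pow(896, -1))) = Add(Mul(820, Rational(1, 49)), Mul(A, Rational(1, 896))) = Add(Rational(820, 49), Mul(Rational(1, 896), A)))
Function('X')(O, g) = Add(176, Mul(21, g)) (Function('X')(O, g) = Add(3, Mul(-1, Add(Mul(Add(-8, Mul(-1, g)), Mul(-1, -21)), -5))) = Add(3, Mul(-1, Add(Mul(Add(-8, Mul(-1, g)), 21), -5))) = Add(3, Mul(-1, Add(Add(-168, Mul(-21, g)), -5))) = Add(3, Mul(-1, Add(-173, Mul(-21, g)))) = Add(3, Add(173, Mul(21, g))) = Add(176, Mul(21, g)))
Add(Add(Function('j')(-1283, Function('R')(-29, 43)), 908672), Function('X')(794, 932)) = Add(Add(Add(Rational(820, 49), Mul(Rational(1, 896), -29)), 908672), Add(176, Mul(21, 932))) = Add(Add(Add(Rational(820, 49), Rational(-29, 896)), 908672), Add(176, 19572)) = Add(Add(Rational(104757, 6272), 908672), 19748) = Add(Rational(5699295541, 6272), 19748) = Rational(5823154997, 6272)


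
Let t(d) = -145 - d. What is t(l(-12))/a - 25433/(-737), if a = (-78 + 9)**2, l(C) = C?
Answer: 120988492/3508857 ≈ 34.481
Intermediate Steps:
a = 4761 (a = (-69)**2 = 4761)
t(l(-12))/a - 25433/(-737) = (-145 - 1*(-12))/4761 - 25433/(-737) = (-145 + 12)*(1/4761) - 25433*(-1/737) = -133*1/4761 + 25433/737 = -133/4761 + 25433/737 = 120988492/3508857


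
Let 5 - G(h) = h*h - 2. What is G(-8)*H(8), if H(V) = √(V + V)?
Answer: -228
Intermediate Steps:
H(V) = √2*√V (H(V) = √(2*V) = √2*√V)
G(h) = 7 - h² (G(h) = 5 - (h*h - 2) = 5 - (h² - 2) = 5 - (-2 + h²) = 5 + (2 - h²) = 7 - h²)
G(-8)*H(8) = (7 - 1*(-8)²)*(√2*√8) = (7 - 1*64)*(√2*(2*√2)) = (7 - 64)*4 = -57*4 = -228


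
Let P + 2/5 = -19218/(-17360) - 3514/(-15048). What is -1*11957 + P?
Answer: -195207539173/16327080 ≈ -11956.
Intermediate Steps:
P = 15356387/16327080 (P = -2/5 + (-19218/(-17360) - 3514/(-15048)) = -2/5 + (-19218*(-1/17360) - 3514*(-1/15048)) = -2/5 + (9609/8680 + 1757/7524) = -2/5 + 21887219/16327080 = 15356387/16327080 ≈ 0.94055)
-1*11957 + P = -1*11957 + 15356387/16327080 = -11957 + 15356387/16327080 = -195207539173/16327080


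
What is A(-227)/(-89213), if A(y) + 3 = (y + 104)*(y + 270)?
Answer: 5292/89213 ≈ 0.059319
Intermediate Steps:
A(y) = -3 + (104 + y)*(270 + y) (A(y) = -3 + (y + 104)*(y + 270) = -3 + (104 + y)*(270 + y))
A(-227)/(-89213) = (28077 + (-227)² + 374*(-227))/(-89213) = (28077 + 51529 - 84898)*(-1/89213) = -5292*(-1/89213) = 5292/89213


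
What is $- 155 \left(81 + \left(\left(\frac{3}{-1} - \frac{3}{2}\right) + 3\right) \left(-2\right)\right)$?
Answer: $-13020$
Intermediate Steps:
$- 155 \left(81 + \left(\left(\frac{3}{-1} - \frac{3}{2}\right) + 3\right) \left(-2\right)\right) = - 155 \left(81 + \left(\left(3 \left(-1\right) - \frac{3}{2}\right) + 3\right) \left(-2\right)\right) = - 155 \left(81 + \left(\left(-3 - \frac{3}{2}\right) + 3\right) \left(-2\right)\right) = - 155 \left(81 + \left(- \frac{9}{2} + 3\right) \left(-2\right)\right) = - 155 \left(81 - -3\right) = - 155 \left(81 + 3\right) = \left(-155\right) 84 = -13020$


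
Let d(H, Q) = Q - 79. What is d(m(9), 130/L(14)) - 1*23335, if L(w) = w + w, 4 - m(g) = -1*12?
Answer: -327731/14 ≈ -23409.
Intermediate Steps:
m(g) = 16 (m(g) = 4 - (-1)*12 = 4 - 1*(-12) = 4 + 12 = 16)
L(w) = 2*w
d(H, Q) = -79 + Q
d(m(9), 130/L(14)) - 1*23335 = (-79 + 130/((2*14))) - 1*23335 = (-79 + 130/28) - 23335 = (-79 + 130*(1/28)) - 23335 = (-79 + 65/14) - 23335 = -1041/14 - 23335 = -327731/14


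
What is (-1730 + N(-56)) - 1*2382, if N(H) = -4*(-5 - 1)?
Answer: -4088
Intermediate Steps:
N(H) = 24 (N(H) = -4*(-6) = 24)
(-1730 + N(-56)) - 1*2382 = (-1730 + 24) - 1*2382 = -1706 - 2382 = -4088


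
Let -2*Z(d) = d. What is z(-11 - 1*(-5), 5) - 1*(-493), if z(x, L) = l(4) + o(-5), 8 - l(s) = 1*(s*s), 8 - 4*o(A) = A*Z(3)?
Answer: 3881/8 ≈ 485.13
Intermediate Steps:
Z(d) = -d/2
o(A) = 2 + 3*A/8 (o(A) = 2 - A*(-1/2*3)/4 = 2 - A*(-3)/(4*2) = 2 - (-3)*A/8 = 2 + 3*A/8)
l(s) = 8 - s**2 (l(s) = 8 - s*s = 8 - s**2)
z(x, L) = -63/8 (z(x, L) = (8 - 1*4**2) + (2 + (3/8)*(-5)) = (8 - 1*16) + (2 - 15/8) = (8 - 16) + 1/8 = -8 + 1/8 = -63/8)
z(-11 - 1*(-5), 5) - 1*(-493) = -63/8 - 1*(-493) = -63/8 + 493 = 3881/8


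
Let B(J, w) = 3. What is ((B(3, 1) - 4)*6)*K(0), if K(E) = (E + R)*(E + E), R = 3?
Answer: 0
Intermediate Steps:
K(E) = 2*E*(3 + E) (K(E) = (E + 3)*(E + E) = (3 + E)*(2*E) = 2*E*(3 + E))
((B(3, 1) - 4)*6)*K(0) = ((3 - 4)*6)*(2*0*(3 + 0)) = (-1*6)*(2*0*3) = -6*0 = 0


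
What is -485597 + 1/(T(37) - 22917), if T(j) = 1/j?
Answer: -411751293053/847928 ≈ -4.8560e+5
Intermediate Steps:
-485597 + 1/(T(37) - 22917) = -485597 + 1/(1/37 - 22917) = -485597 + 1/(-847928/37) = -485597 - 37/847928 = -411751293053/847928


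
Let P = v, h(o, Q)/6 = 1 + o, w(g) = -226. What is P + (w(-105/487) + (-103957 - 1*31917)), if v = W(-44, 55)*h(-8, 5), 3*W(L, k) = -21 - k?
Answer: -135036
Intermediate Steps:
W(L, k) = -7 - k/3 (W(L, k) = (-21 - k)/3 = -7 - k/3)
h(o, Q) = 6 + 6*o (h(o, Q) = 6*(1 + o) = 6 + 6*o)
v = 1064 (v = (-7 - 1/3*55)*(6 + 6*(-8)) = (-7 - 55/3)*(6 - 48) = -76/3*(-42) = 1064)
P = 1064
P + (w(-105/487) + (-103957 - 1*31917)) = 1064 + (-226 + (-103957 - 1*31917)) = 1064 + (-226 + (-103957 - 31917)) = 1064 + (-226 - 135874) = 1064 - 136100 = -135036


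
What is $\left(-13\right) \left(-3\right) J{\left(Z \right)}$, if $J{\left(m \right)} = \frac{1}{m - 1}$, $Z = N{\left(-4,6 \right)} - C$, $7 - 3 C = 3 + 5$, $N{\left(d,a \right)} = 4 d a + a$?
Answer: $- \frac{117}{272} \approx -0.43015$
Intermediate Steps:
$N{\left(d,a \right)} = a + 4 a d$ ($N{\left(d,a \right)} = 4 a d + a = a + 4 a d$)
$C = - \frac{1}{3}$ ($C = \frac{7}{3} - \frac{3 + 5}{3} = \frac{7}{3} - \frac{8}{3} = - \frac{1}{3} \approx -0.33333$)
$Z = - \frac{269}{3}$ ($Z = 6 \left(1 + 4 \left(-4\right)\right) - - \frac{1}{3} = 6 \left(1 - 16\right) + \frac{1}{3} = 6 \left(-15\right) + \frac{1}{3} = -90 + \frac{1}{3} = - \frac{269}{3} \approx -89.667$)
$J{\left(m \right)} = \frac{1}{-1 + m}$
$\left(-13\right) \left(-3\right) J{\left(Z \right)} = \frac{\left(-13\right) \left(-3\right)}{-1 - \frac{269}{3}} = \frac{39}{- \frac{272}{3}} = 39 \left(- \frac{3}{272}\right) = - \frac{117}{272}$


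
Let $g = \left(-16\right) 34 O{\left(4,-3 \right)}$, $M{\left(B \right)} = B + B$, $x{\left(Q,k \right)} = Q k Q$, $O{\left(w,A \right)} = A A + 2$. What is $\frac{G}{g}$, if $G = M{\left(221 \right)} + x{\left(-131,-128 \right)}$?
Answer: $\frac{1098083}{2992} \approx 367.01$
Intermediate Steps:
$O{\left(w,A \right)} = 2 + A^{2}$ ($O{\left(w,A \right)} = A^{2} + 2 = 2 + A^{2}$)
$x{\left(Q,k \right)} = k Q^{2}$
$M{\left(B \right)} = 2 B$
$g = -5984$ ($g = \left(-16\right) 34 \left(2 + \left(-3\right)^{2}\right) = - 544 \left(2 + 9\right) = \left(-544\right) 11 = -5984$)
$G = -2196166$ ($G = 2 \cdot 221 - 128 \left(-131\right)^{2} = 442 - 2196608 = -2196166$)
$\frac{G}{g} = - \frac{2196166}{-5984} = \left(-2196166\right) \left(- \frac{1}{5984}\right) = \frac{1098083}{2992}$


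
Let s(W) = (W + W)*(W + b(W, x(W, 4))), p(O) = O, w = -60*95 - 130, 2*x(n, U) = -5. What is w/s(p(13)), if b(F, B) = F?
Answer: -2915/338 ≈ -8.6243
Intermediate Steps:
x(n, U) = -5/2 (x(n, U) = (½)*(-5) = -5/2)
w = -5830 (w = -5700 - 130 = -5830)
s(W) = 4*W² (s(W) = (W + W)*(W + W) = (2*W)*(2*W) = 4*W²)
w/s(p(13)) = -5830/(4*13²) = -5830/(4*169) = -5830/676 = -5830*1/676 = -2915/338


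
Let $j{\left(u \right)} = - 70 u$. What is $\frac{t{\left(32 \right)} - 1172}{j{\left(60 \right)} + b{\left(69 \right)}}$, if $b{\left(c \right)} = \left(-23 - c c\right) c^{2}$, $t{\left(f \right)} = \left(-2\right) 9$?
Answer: $\frac{595}{11390412} \approx 5.2237 \cdot 10^{-5}$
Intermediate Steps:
$t{\left(f \right)} = -18$
$b{\left(c \right)} = c^{2} \left(-23 - c^{2}\right)$ ($b{\left(c \right)} = \left(-23 - c^{2}\right) c^{2} = c^{2} \left(-23 - c^{2}\right)$)
$\frac{t{\left(32 \right)} - 1172}{j{\left(60 \right)} + b{\left(69 \right)}} = \frac{-18 - 1172}{\left(-70\right) 60 + 69^{2} \left(-23 - 69^{2}\right)} = - \frac{1190}{-4200 + 4761 \left(-23 - 4761\right)} = - \frac{1190}{-4200 + 4761 \left(-4784\right)} = - \frac{1190}{-4200 - 22776624} = - \frac{1190}{-22780824} = \left(-1190\right) \left(- \frac{1}{22780824}\right) = \frac{595}{11390412}$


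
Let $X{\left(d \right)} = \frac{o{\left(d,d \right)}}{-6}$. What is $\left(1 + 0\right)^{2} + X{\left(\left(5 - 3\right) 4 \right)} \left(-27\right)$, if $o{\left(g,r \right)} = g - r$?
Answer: $1$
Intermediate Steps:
$X{\left(d \right)} = 0$ ($X{\left(d \right)} = \frac{d - d}{-6} = 0 \left(- \frac{1}{6}\right) = 0$)
$\left(1 + 0\right)^{2} + X{\left(\left(5 - 3\right) 4 \right)} \left(-27\right) = \left(1 + 0\right)^{2} + 0 \left(-27\right) = 1^{2} + 0 = 1 + 0 = 1$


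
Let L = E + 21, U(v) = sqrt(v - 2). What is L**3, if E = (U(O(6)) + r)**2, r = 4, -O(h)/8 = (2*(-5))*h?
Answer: 183855515 + 6610136*sqrt(478) ≈ 3.2837e+8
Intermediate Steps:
O(h) = 80*h (O(h) = -8*2*(-5)*h = -(-80)*h = 80*h)
U(v) = sqrt(-2 + v)
E = (4 + sqrt(478))**2 (E = (sqrt(-2 + 80*6) + 4)**2 = (sqrt(-2 + 480) + 4)**2 = (sqrt(478) + 4)**2 = (4 + sqrt(478))**2 ≈ 668.91)
L = 21 + (4 + sqrt(478))**2 (L = (4 + sqrt(478))**2 + 21 = 21 + (4 + sqrt(478))**2 ≈ 689.91)
L**3 = (515 + 8*sqrt(478))**3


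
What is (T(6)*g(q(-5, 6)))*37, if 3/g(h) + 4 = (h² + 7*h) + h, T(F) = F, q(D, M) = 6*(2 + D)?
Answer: 333/88 ≈ 3.7841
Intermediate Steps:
q(D, M) = 12 + 6*D
g(h) = 3/(-4 + h² + 8*h) (g(h) = 3/(-4 + ((h² + 7*h) + h)) = 3/(-4 + (h² + 8*h)) = 3/(-4 + h² + 8*h))
(T(6)*g(q(-5, 6)))*37 = (6*(3/(-4 + (12 + 6*(-5))² + 8*(12 + 6*(-5)))))*37 = (6*(3/(-4 + (12 - 30)² + 8*(12 - 30))))*37 = (6*(3/(-4 + (-18)² + 8*(-18))))*37 = (6*(3/(-4 + 324 - 144)))*37 = (6*(3/176))*37 = (9/88)*37 = 333/88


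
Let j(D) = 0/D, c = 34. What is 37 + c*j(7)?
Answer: 37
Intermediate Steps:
j(D) = 0
37 + c*j(7) = 37 + 34*0 = 37 + 0 = 37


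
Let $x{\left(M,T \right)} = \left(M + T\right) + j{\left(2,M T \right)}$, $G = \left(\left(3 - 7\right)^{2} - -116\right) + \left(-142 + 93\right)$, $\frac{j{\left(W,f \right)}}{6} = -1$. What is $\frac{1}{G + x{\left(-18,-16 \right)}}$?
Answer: $\frac{1}{43} \approx 0.023256$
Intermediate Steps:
$j{\left(W,f \right)} = -6$ ($j{\left(W,f \right)} = 6 \left(-1\right) = -6$)
$G = 83$ ($G = \left(\left(-4\right)^{2} + \left(-26 + 142\right)\right) - 49 = \left(16 + 116\right) - 49 = 132 - 49 = 83$)
$x{\left(M,T \right)} = -6 + M + T$ ($x{\left(M,T \right)} = \left(M + T\right) - 6 = -6 + M + T$)
$\frac{1}{G + x{\left(-18,-16 \right)}} = \frac{1}{83 - 40} = \frac{1}{43}$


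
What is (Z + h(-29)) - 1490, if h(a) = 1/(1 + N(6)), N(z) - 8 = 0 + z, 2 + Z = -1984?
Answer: -52139/15 ≈ -3475.9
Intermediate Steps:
Z = -1986 (Z = -2 - 1984 = -1986)
N(z) = 8 + z (N(z) = 8 + (0 + z) = 8 + z)
h(a) = 1/15 (h(a) = 1/(1 + (8 + 6)) = 1/(1 + 14) = 1/15)
(Z + h(-29)) - 1490 = (-1986 + 1/15) - 1490 = -29789/15 - 1490 = -52139/15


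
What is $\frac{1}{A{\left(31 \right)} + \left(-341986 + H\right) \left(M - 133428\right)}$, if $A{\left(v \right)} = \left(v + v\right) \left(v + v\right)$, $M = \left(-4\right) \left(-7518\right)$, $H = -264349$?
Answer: $\frac{1}{62668364104} \approx 1.5957 \cdot 10^{-11}$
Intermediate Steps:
$M = 30072$
$A{\left(v \right)} = 4 v^{2}$ ($A{\left(v \right)} = 2 v 2 v = 4 v^{2}$)
$\frac{1}{A{\left(31 \right)} + \left(-341986 + H\right) \left(M - 133428\right)} = \frac{1}{4 \cdot 31^{2} + \left(-341986 - 264349\right) \left(30072 - 133428\right)} = \frac{1}{4 \cdot 961 - -62668360260} = \frac{1}{3844 + 62668360260} = \frac{1}{62668364104}$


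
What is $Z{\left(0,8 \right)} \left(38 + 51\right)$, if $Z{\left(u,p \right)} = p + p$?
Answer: $1424$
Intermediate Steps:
$Z{\left(u,p \right)} = 2 p$
$Z{\left(0,8 \right)} \left(38 + 51\right) = 2 \cdot 8 \left(38 + 51\right) = 16 \cdot 89 = 1424$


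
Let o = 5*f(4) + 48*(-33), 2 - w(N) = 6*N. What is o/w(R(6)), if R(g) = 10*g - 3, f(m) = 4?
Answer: 23/5 ≈ 4.6000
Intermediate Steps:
R(g) = -3 + 10*g
w(N) = 2 - 6*N
o = -1564 (o = 5*4 + 48*(-33) = 20 - 1584 = -1564)
o/w(R(6)) = -1564/(2 - 6*(-3 + 10*6)) = -1564/(2 - 6*(-3 + 60)) = -1564/(2 - 6*57) = -1564/(2 - 342) = -1564/(-340) = -1564*(-1/340) = 23/5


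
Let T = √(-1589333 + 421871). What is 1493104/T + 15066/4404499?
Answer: 15066/4404499 - 746552*I*√129718/194577 ≈ 0.0034206 - 1381.9*I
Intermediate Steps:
T = 3*I*√129718 (T = √(-1167462) = 3*I*√129718 ≈ 1080.5*I)
1493104/T + 15066/4404499 = 1493104/((3*I*√129718)) + 15066/4404499 = 1493104*(-I*√129718/389154) + 15066*(1/4404499) = -746552*I*√129718/194577 + 15066/4404499 = 15066/4404499 - 746552*I*√129718/194577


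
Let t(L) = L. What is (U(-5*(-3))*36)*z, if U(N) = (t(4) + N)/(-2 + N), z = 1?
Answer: 684/13 ≈ 52.615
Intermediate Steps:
U(N) = (4 + N)/(-2 + N)
(U(-5*(-3))*36)*z = (((4 - 5*(-3))/(-2 - 5*(-3)))*36)*1 = (((4 + 15)/(-2 + 15))*36)*1 = ((19/13)*36)*1 = (684/13)*1 = 684/13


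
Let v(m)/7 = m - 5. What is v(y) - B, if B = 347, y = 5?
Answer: -347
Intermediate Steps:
v(m) = -35 + 7*m (v(m) = 7*(m - 5) = 7*(-5 + m) = -35 + 7*m)
v(y) - B = (-35 + 7*5) - 1*347 = (-35 + 35) - 347 = 0 - 347 = -347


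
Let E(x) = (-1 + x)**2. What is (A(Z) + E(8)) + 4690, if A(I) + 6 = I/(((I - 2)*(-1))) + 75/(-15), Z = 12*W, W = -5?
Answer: 146538/31 ≈ 4727.0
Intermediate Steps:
Z = -60 (Z = 12*(-5) = -60)
A(I) = -11 + I/(2 - I) (A(I) = -6 + (I/(((I - 2)*(-1))) + 75/(-15)) = -6 + (I/(((-2 + I)*(-1))) + 75*(-1/15)) = -6 + (I/(2 - I) - 5) = -6 + (-5 + I/(2 - I)) = -11 + I/(2 - I))
(A(Z) + E(8)) + 4690 = (2*(11 - 6*(-60))/(-2 - 60) + (-1 + 8)**2) + 4690 = (2*(11 + 360)/(-62) + 7**2) + 4690 = (2*(-1/62)*371 + 49) + 4690 = (-371/31 + 49) + 4690 = 1148/31 + 4690 = 146538/31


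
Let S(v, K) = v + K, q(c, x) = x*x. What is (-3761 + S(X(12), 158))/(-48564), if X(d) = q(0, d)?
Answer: 1153/16188 ≈ 0.071226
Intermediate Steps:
q(c, x) = x²
X(d) = d²
S(v, K) = K + v
(-3761 + S(X(12), 158))/(-48564) = (-3761 + (158 + 12²))/(-48564) = (-3761 + (158 + 144))*(-1/48564) = (-3761 + 302)*(-1/48564) = -3459*(-1/48564) = 1153/16188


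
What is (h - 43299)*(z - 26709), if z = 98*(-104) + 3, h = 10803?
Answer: 1199037408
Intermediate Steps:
z = -10189 (z = -10192 + 3 = -10189)
(h - 43299)*(z - 26709) = (10803 - 43299)*(-10189 - 26709) = -32496*(-36898) = 1199037408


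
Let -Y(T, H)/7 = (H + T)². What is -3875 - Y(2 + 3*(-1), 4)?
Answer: -3812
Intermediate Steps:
Y(T, H) = -7*(H + T)²
-3875 - Y(2 + 3*(-1), 4) = -3875 - (-7)*(4 + (2 + 3*(-1)))² = -3875 - (-7)*(4 + (2 - 3))² = -3875 - (-7)*(4 - 1)² = -3875 - (-7)*3² = -3875 - (-7)*9 = -3875 - 1*(-63) = -3875 + 63 = -3812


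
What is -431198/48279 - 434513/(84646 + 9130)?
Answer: -61413876775/4527411504 ≈ -13.565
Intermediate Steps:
-431198/48279 - 434513/(84646 + 9130) = -431198*1/48279 - 434513/93776 = -431198/48279 - 434513*1/93776 = -431198/48279 - 434513/93776 = -61413876775/4527411504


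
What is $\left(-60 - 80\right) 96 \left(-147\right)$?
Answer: $1975680$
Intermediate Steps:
$\left(-60 - 80\right) 96 \left(-147\right) = \left(-140\right) 96 \left(-147\right) = \left(-13440\right) \left(-147\right) = 1975680$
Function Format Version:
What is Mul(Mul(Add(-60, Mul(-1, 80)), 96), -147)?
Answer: 1975680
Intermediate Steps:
Mul(Mul(Add(-60, Mul(-1, 80)), 96), -147) = Mul(Mul(Add(-60, -80), 96), -147) = Mul(Mul(-140, 96), -147) = Mul(-13440, -147) = 1975680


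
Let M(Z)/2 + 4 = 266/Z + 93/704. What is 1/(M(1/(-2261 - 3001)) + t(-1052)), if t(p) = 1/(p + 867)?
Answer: -65120/182296390187 ≈ -3.5722e-7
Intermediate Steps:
t(p) = 1/(867 + p)
M(Z) = -2723/352 + 532/Z (M(Z) = -8 + 2*(266/Z + 93/704) = -8 + 2*(93/704 + 266/Z) = -8 + (93/352 + 532/Z) = -2723/352 + 532/Z)
1/(M(1/(-2261 - 3001)) + t(-1052)) = 1/((-2723/352 + 532/(1/(-2261 - 3001))) + 1/(867 - 1052)) = 1/((-2723/352 + 532/(1/(-5262))) + 1/(-185)) = 1/((-2723/352 + 532/(-1/5262)) - 1/185) = 1/((-2723/352 + 532*(-5262)) - 1/185) = 1/((-2723/352 - 2799384) - 1/185) = 1/(-985385891/352 - 1/185) = 1/(-182296390187/65120) = -65120/182296390187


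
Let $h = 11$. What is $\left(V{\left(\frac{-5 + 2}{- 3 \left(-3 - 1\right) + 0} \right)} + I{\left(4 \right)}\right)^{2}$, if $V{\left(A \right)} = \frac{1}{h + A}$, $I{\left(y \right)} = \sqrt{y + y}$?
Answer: $\frac{14808}{1849} + \frac{16 \sqrt{2}}{43} \approx 8.5349$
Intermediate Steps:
$I{\left(y \right)} = \sqrt{2} \sqrt{y}$ ($I{\left(y \right)} = \sqrt{2 y} = \sqrt{2} \sqrt{y}$)
$V{\left(A \right)} = \frac{1}{11 + A}$
$\left(V{\left(\frac{-5 + 2}{- 3 \left(-3 - 1\right) + 0} \right)} + I{\left(4 \right)}\right)^{2} = \left(\frac{1}{11 + \frac{-5 + 2}{- 3 \left(-3 - 1\right) + 0}} + \sqrt{2} \sqrt{4}\right)^{2} = \left(\frac{1}{11 - \frac{3}{\left(-3\right) \left(-4\right) + 0}} + \sqrt{2} \cdot 2\right)^{2} = \left(\frac{1}{11 - \frac{3}{12 + 0}} + 2 \sqrt{2}\right)^{2} = \left(\frac{1}{11 - \frac{3}{12}} + 2 \sqrt{2}\right)^{2} = \left(\frac{1}{11 - \frac{1}{4}} + 2 \sqrt{2}\right)^{2} = \left(\frac{1}{\frac{43}{4}} + 2 \sqrt{2}\right)^{2} = \left(\frac{4}{43} + 2 \sqrt{2}\right)^{2}$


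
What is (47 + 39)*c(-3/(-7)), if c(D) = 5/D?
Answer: 3010/3 ≈ 1003.3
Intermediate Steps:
(47 + 39)*c(-3/(-7)) = (47 + 39)*(5/((-3/(-7)))) = 86*(5/((-3*(-1/7)))) = 86*(5/(3/7)) = 86*(5*(7/3)) = 86*(35/3) = 3010/3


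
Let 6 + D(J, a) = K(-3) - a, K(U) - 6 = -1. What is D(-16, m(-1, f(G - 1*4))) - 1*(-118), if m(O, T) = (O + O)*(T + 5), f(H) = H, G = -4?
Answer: 111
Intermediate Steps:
K(U) = 5 (K(U) = 6 - 1 = 5)
m(O, T) = 2*O*(5 + T) (m(O, T) = (2*O)*(5 + T) = 2*O*(5 + T))
D(J, a) = -1 - a (D(J, a) = -6 + (5 - a) = -1 - a)
D(-16, m(-1, f(G - 1*4))) - 1*(-118) = (-1 - 2*(-1)*(5 + (-4 - 1*4))) - 1*(-118) = (-1 - 2*(-1)*(5 + (-4 - 4))) + 118 = (-1 - 2*(-1)*(5 - 8)) + 118 = (-1 - 2*(-1)*(-3)) + 118 = (-1 - 1*6) + 118 = (-1 - 6) + 118 = -7 + 118 = 111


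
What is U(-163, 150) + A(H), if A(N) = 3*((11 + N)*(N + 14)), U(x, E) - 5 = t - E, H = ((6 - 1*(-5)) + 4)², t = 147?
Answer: 169214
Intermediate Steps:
H = 225 (H = ((6 + 5) + 4)² = (11 + 4)² = 15² = 225)
U(x, E) = 152 - E (U(x, E) = 5 + (147 - E) = 152 - E)
A(N) = 3*(11 + N)*(14 + N) (A(N) = 3*((11 + N)*(14 + N)) = 3*(11 + N)*(14 + N))
U(-163, 150) + A(H) = (152 - 1*150) + (462 + 3*225² + 75*225) = (152 - 150) + (462 + 3*50625 + 16875) = 2 + (462 + 151875 + 16875) = 2 + 169212 = 169214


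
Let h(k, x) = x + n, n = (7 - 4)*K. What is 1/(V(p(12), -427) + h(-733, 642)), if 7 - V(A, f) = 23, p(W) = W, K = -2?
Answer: 1/620 ≈ 0.0016129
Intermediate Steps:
n = -6 (n = (7 - 4)*(-2) = 3*(-2) = -6)
V(A, f) = -16 (V(A, f) = 7 - 1*23 = 7 - 23 = -16)
h(k, x) = -6 + x (h(k, x) = x - 6 = -6 + x)
1/(V(p(12), -427) + h(-733, 642)) = 1/(-16 + (-6 + 642)) = 1/(-16 + 636) = 1/620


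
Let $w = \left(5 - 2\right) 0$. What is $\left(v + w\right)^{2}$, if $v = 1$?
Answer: $1$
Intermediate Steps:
$w = 0$ ($w = 3 \cdot 0 = 0$)
$\left(v + w\right)^{2} = \left(1 + 0\right)^{2} = 1^{2} = 1$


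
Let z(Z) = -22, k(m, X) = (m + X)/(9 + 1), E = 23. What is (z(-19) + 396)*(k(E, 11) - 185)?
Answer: -339592/5 ≈ -67918.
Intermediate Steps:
k(m, X) = X/10 + m/10 (k(m, X) = (X + m)/10 = (X + m)*(⅒) = X/10 + m/10)
(z(-19) + 396)*(k(E, 11) - 185) = (-22 + 396)*(((⅒)*11 + (⅒)*23) - 185) = 374*((11/10 + 23/10) - 185) = 374*(17/5 - 185) = 374*(-908/5) = -339592/5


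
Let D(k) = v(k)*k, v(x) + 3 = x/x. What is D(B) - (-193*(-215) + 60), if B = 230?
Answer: -42015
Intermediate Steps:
v(x) = -2 (v(x) = -3 + x/x = -3 + 1 = -2)
D(k) = -2*k
D(B) - (-193*(-215) + 60) = -2*230 - (-193*(-215) + 60) = -460 - (41495 + 60) = -460 - 1*41555 = -460 - 41555 = -42015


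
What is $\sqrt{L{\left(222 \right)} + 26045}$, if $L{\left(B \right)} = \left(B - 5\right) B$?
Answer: $\sqrt{74219} \approx 272.43$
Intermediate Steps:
$L{\left(B \right)} = B \left(-5 + B\right)$ ($L{\left(B \right)} = \left(-5 + B\right) B = B \left(-5 + B\right)$)
$\sqrt{L{\left(222 \right)} + 26045} = \sqrt{222 \left(-5 + 222\right) + 26045} = \sqrt{222 \cdot 217 + 26045} = \sqrt{48174 + 26045} = \sqrt{74219}$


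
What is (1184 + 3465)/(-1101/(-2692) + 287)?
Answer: 12515108/773705 ≈ 16.176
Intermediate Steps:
(1184 + 3465)/(-1101/(-2692) + 287) = 4649/(-1101*(-1/2692) + 287) = 4649/(1101/2692 + 287) = 4649/(773705/2692) = 4649*(2692/773705) = 12515108/773705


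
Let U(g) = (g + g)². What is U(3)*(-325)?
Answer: -11700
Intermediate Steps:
U(g) = 4*g² (U(g) = (2*g)² = 4*g²)
U(3)*(-325) = (4*3²)*(-325) = (4*9)*(-325) = 36*(-325) = -11700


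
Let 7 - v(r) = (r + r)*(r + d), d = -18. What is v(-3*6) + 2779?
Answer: 1490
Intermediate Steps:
v(r) = 7 - 2*r*(-18 + r) (v(r) = 7 - (r + r)*(r - 18) = 7 - 2*r*(-18 + r))
v(-3*6) + 2779 = (7 - 2*(-3*6)² + 36*(-3*6)) + 2779 = (7 - 2*(-18)² + 36*(-18)) + 2779 = (7 - 2*324 - 648) + 2779 = (7 - 648 - 648) + 2779 = -1289 + 2779 = 1490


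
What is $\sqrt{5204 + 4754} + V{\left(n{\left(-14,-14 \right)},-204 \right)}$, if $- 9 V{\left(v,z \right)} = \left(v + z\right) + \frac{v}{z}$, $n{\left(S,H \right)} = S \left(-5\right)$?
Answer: $\frac{13703}{918} + \sqrt{9958} \approx 114.72$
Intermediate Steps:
$n{\left(S,H \right)} = - 5 S$
$V{\left(v,z \right)} = - \frac{v}{9} - \frac{z}{9} - \frac{v}{9 z}$ ($V{\left(v,z \right)} = - \frac{\left(v + z\right) + \frac{v}{z}}{9} = - \frac{v + z + \frac{v}{z}}{9} = - \frac{v}{9} - \frac{z}{9} - \frac{v}{9 z}$)
$\sqrt{5204 + 4754} + V{\left(n{\left(-14,-14 \right)},-204 \right)} = \sqrt{5204 + 4754} + \frac{- \left(-5\right) \left(-14\right) - - 204 \left(\left(-5\right) \left(-14\right) - 204\right)}{9 \left(-204\right)} = \sqrt{9958} + \frac{1}{9} \left(- \frac{1}{204}\right) \left(\left(-1\right) 70 - - 204 \left(70 - 204\right)\right) = \sqrt{9958} + \frac{1}{9} \left(- \frac{1}{204}\right) \left(-70 - \left(-204\right) \left(-134\right)\right) = \sqrt{9958} + \frac{1}{9} \left(- \frac{1}{204}\right) \left(-70 - 27336\right) = \sqrt{9958} + \frac{1}{9} \left(- \frac{1}{204}\right) \left(-27406\right) = \sqrt{9958} + \frac{13703}{918} = \frac{13703}{918} + \sqrt{9958}$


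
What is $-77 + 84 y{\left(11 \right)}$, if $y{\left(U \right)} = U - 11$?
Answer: $-77$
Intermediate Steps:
$y{\left(U \right)} = -11 + U$
$-77 + 84 y{\left(11 \right)} = -77 + 84 \left(-11 + 11\right) = -77 + 84 \cdot 0 = -77 + 0 = -77$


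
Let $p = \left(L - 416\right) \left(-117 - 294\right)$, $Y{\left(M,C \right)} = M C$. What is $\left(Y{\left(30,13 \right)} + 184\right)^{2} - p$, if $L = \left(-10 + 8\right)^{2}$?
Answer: $160144$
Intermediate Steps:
$L = 4$ ($L = \left(-2\right)^{2} = 4$)
$Y{\left(M,C \right)} = C M$
$p = 169332$ ($p = \left(4 - 416\right) \left(-117 - 294\right) = \left(-412\right) \left(-411\right) = 169332$)
$\left(Y{\left(30,13 \right)} + 184\right)^{2} - p = \left(13 \cdot 30 + 184\right)^{2} - 169332 = \left(390 + 184\right)^{2} - 169332 = 574^{2} - 169332 = 329476 - 169332 = 160144$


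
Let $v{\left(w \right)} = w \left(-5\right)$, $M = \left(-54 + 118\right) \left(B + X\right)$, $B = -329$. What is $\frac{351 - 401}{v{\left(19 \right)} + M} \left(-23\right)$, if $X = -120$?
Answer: $- \frac{1150}{28831} \approx -0.039888$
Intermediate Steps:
$M = -28736$ ($M = \left(-54 + 118\right) \left(-329 - 120\right) = 64 \left(-449\right) = -28736$)
$v{\left(w \right)} = - 5 w$
$\frac{351 - 401}{v{\left(19 \right)} + M} \left(-23\right) = \frac{351 - 401}{\left(-5\right) 19 - 28736} \left(-23\right) = - \frac{50}{-95 - 28736} \left(-23\right) = - \frac{50}{-28831} \left(-23\right) = \left(-50\right) \left(- \frac{1}{28831}\right) \left(-23\right) = \frac{50}{28831} \left(-23\right) = - \frac{1150}{28831}$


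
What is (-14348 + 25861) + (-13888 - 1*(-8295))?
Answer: 5920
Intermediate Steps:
(-14348 + 25861) + (-13888 - 1*(-8295)) = 11513 + (-13888 + 8295) = 11513 - 5593 = 5920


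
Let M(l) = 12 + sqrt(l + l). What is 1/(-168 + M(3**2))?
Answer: -26/4053 - sqrt(2)/8106 ≈ -0.0065895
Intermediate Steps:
M(l) = 12 + sqrt(2)*sqrt(l) (M(l) = 12 + sqrt(2*l) = 12 + sqrt(2)*sqrt(l))
1/(-168 + M(3**2)) = 1/(-168 + (12 + sqrt(2)*sqrt(3**2))) = 1/(-168 + (12 + sqrt(2)*sqrt(9))) = 1/(-168 + (12 + sqrt(2)*3)) = 1/(-168 + (12 + 3*sqrt(2))) = 1/(-156 + 3*sqrt(2))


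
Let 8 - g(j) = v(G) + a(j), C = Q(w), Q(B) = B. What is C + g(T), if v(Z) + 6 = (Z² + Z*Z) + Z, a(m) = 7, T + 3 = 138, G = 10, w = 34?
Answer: -169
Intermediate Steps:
T = 135 (T = -3 + 138 = 135)
v(Z) = -6 + Z + 2*Z² (v(Z) = -6 + ((Z² + Z*Z) + Z) = -6 + ((Z² + Z²) + Z) = -6 + (2*Z² + Z) = -6 + (Z + 2*Z²) = -6 + Z + 2*Z²)
C = 34
g(j) = -203 (g(j) = 8 - ((-6 + 10 + 2*10²) + 7) = 8 - ((-6 + 10 + 2*100) + 7) = 8 - ((-6 + 10 + 200) + 7) = 8 - (204 + 7) = 8 - 1*211 = 8 - 211 = -203)
C + g(T) = 34 - 203 = -169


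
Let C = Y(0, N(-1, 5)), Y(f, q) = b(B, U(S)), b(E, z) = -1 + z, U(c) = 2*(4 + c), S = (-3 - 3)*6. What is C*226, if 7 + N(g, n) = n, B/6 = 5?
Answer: -14690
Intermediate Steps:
B = 30 (B = 6*5 = 30)
S = -36 (S = -6*6 = -36)
U(c) = 8 + 2*c
N(g, n) = -7 + n
Y(f, q) = -65 (Y(f, q) = -1 + (8 + 2*(-36)) = -1 + (8 - 72) = -1 - 64 = -65)
C = -65
C*226 = -65*226 = -14690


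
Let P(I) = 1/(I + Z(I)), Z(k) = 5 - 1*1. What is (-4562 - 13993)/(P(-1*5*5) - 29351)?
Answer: 389655/616372 ≈ 0.63218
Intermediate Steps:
Z(k) = 4 (Z(k) = 5 - 1 = 4)
P(I) = 1/(4 + I) (P(I) = 1/(I + 4) = 1/(4 + I))
(-4562 - 13993)/(P(-1*5*5) - 29351) = (-4562 - 13993)/(1/(4 - 1*5*5) - 29351) = -18555/(1/(4 - 5*5) - 29351) = -18555/(1/(4 - 25) - 29351) = -18555/(1/(-21) - 29351) = -18555/(-1/21 - 29351) = -18555/(-616372/21) = -18555*(-21/616372) = 389655/616372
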